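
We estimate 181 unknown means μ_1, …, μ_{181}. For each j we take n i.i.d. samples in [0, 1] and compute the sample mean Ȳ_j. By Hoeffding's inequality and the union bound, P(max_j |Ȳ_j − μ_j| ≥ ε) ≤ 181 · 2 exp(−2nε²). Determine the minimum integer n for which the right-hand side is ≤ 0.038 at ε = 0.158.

Need 2·181·exp(−2nε²) ≤ 0.038, i.e. exp(−2nε²) ≤ 0.038/362.
So 2nε² ≥ ln(362/0.038) = 9.161813.
Hence n ≥ 9.161813/(2·0.158²) = 183.501.
The smallest integer n is 184.

184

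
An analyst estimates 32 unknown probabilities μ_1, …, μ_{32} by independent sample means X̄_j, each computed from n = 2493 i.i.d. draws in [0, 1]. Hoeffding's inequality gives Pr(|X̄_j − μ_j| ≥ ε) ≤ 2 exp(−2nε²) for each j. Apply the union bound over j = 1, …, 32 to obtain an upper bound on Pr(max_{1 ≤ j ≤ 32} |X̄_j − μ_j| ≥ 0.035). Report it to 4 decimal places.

0.1424

Per-experiment Hoeffding bound: 2·exp(−2·2493·0.035²) = 2·exp(−6.10785) = 0.0044507.
Union bound over 32 events: 32·0.0044507 = 0.14242.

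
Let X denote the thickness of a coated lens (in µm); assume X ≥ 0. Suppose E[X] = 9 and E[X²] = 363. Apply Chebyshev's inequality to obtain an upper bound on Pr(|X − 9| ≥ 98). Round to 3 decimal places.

0.029

Var(X) = E[X²] − (E[X])² = 363 − 81 = 282.
Chebyshev's inequality: Pr(|X − μ| ≥ t) ≤ Var(X)/t² = 282/9604 = 0.0294.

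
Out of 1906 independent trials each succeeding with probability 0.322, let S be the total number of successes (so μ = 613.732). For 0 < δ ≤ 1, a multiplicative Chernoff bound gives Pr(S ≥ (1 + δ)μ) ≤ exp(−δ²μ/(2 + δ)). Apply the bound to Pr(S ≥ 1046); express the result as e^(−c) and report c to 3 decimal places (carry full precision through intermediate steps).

Write 1046 = (1 + δ)μ, so δ = 1046/613.732 − 1 = 0.704327…
Then the exponent is δ²μ/(2 + δ) = (1046 − μ)² / (μ·(2 + δ)) = 112.581805.

112.582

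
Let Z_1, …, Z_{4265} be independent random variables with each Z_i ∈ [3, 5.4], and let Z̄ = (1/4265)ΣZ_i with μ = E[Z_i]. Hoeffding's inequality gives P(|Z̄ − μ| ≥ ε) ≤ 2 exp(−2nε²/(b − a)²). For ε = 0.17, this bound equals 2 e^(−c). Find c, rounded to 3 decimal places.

c = 2nε²/(b − a)² = 2·4265·0.17² / 2.4² = 42.7981.

42.798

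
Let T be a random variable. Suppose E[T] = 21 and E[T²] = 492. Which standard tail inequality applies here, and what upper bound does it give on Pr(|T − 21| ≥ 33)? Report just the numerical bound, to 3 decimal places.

0.047

The first two moments determine the variance, so Chebyshev's inequality is the sharpest standard bound available.
Var(T) = E[T²] − (E[T])² = 492 − 441 = 51.
Chebyshev's inequality: Pr(|T − μ| ≥ t) ≤ Var(T)/t² = 51/1089 = 0.0468.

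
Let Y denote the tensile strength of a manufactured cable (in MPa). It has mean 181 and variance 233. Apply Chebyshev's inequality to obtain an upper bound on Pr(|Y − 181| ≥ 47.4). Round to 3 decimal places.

0.104

Chebyshev: Pr(|Y − μ| ≥ t) ≤ Var(Y)/t².
Bound = 233 / 2246.76 = 0.1037.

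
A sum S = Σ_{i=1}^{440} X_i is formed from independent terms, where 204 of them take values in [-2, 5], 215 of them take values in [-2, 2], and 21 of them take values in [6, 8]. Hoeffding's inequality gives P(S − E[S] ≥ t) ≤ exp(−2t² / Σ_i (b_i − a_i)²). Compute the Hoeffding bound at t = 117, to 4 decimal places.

Σ(b_i − a_i)² = 204·7² + 215·4² + 21·2² = 13520.
Exponent = 2·117² / 13520 = 2.02500.
Bound = exp(−2.02500) = 0.13199.

0.1320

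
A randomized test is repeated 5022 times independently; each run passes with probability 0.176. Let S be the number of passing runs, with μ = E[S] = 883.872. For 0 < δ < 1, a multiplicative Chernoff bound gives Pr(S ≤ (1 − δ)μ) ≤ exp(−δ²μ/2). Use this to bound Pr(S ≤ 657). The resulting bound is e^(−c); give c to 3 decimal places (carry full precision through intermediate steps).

Write 657 = (1 − δ)μ, so δ = 1 − 657/883.872 = 0.2566797…
Then the exponent is δ²μ/2 = (μ − 657)²/(2μ) = 29.116718.

29.117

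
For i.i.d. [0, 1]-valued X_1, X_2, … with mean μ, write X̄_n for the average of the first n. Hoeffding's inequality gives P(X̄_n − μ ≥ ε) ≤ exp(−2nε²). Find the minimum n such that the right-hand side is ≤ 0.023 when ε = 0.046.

Require exp(−2nε²) ≤ 0.023, i.e. 2nε² ≥ ln(1/0.023) = 3.772261.
So n ≥ 3.772261 / (2·0.046²) = 891.366.
The smallest integer n is 892.

892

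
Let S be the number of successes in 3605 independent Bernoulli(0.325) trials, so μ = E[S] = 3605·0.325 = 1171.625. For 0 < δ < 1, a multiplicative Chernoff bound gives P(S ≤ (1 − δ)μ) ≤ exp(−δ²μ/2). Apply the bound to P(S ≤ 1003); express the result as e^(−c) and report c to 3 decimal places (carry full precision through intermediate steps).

12.135

Write 1003 = (1 − δ)μ, so δ = 1 − 1003/1171.625 = 0.143924…
Then the exponent is δ²μ/2 = (μ − 1003)²/(2μ) = 12.134595.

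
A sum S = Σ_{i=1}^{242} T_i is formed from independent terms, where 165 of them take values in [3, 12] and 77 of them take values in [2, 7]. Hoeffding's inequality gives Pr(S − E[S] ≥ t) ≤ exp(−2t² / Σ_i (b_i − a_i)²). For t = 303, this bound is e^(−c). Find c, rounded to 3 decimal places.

Σ(b_i − a_i)² = 165·9² + 77·5² = 15290.
c = 2t² / 15290 = 2·303² / 15290 = 12.0090.

12.009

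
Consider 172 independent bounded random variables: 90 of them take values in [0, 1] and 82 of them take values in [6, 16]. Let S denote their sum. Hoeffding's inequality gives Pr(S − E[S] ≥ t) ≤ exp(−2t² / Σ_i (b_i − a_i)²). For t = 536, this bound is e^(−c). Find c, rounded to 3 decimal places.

69.311

Σ(b_i − a_i)² = 90·1² + 82·10² = 8290.
c = 2t² / 8290 = 2·536² / 8290 = 69.3115.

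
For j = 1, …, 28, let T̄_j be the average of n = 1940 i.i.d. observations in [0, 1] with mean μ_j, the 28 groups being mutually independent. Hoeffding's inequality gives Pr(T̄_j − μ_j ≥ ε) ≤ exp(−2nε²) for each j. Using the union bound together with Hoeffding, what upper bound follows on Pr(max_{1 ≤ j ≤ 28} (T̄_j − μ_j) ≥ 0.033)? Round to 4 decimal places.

Per-experiment Hoeffding bound: exp(−2·1940·0.033²) = exp(−4.22532) = 0.014621.
Union bound over 28 events: 28·0.014621 = 0.40938.

0.4094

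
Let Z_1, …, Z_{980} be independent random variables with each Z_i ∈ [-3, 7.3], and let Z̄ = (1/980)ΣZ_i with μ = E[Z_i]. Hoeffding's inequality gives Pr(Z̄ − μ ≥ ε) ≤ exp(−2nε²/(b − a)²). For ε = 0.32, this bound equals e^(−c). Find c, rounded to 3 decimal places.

c = 2nε²/(b − a)² = 2·980·0.32² / 10.3² = 1.8918.

1.892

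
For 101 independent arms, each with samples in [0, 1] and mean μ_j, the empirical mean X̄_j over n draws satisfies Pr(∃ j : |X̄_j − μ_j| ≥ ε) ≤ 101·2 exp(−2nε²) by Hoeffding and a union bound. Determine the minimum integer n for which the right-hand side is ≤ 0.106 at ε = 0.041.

2247

Need 2·101·exp(−2nε²) ≤ 0.106, i.e. exp(−2nε²) ≤ 0.106/202.
So 2nε² ≥ ln(202/0.106) = 7.552584.
Hence n ≥ 7.552584/(2·0.041²) = 2246.456.
The smallest integer n is 2247.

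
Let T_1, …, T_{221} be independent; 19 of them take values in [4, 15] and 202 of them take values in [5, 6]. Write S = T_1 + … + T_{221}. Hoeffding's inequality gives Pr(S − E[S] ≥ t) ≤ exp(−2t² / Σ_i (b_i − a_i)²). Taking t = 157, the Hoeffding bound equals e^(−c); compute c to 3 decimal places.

Σ(b_i − a_i)² = 19·11² + 202·1² = 2501.
c = 2t² / 2501 = 2·157² / 2501 = 19.7113.

19.711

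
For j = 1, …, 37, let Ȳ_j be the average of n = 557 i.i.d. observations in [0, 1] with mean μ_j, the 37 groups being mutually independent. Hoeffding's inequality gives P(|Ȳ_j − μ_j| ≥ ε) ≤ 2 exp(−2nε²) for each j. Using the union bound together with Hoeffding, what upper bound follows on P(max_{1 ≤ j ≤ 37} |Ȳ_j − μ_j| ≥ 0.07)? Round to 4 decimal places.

0.3152

Per-experiment Hoeffding bound: 2·exp(−2·557·0.07²) = 2·exp(−5.45860) = 0.008519.
Union bound over 37 events: 37·0.008519 = 0.31520.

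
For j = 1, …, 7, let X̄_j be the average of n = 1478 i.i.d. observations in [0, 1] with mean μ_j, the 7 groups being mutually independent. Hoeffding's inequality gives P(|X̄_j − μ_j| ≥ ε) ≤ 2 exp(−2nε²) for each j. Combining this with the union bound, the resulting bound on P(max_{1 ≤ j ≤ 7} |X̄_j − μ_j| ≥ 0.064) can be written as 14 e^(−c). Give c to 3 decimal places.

Union bound over the 7 events: P(max_{1 ≤ j ≤ 7} |X̄_j − μ_j| ≥ 0.064) ≤ 7·2·exp(−2nε²) = 14 exp(−2·1478·0.064²).
So c = 2·1478·0.064² = 12.1078.

12.108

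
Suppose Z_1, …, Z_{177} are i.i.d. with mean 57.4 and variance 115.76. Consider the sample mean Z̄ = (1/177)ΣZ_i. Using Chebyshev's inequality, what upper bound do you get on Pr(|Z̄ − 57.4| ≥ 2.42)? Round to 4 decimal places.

0.1117

Var(Z̄) = Var(Z_i)/n = 115.76/177 = 0.65401.
Chebyshev: Pr(|Z̄ − 57.4| ≥ 2.42) ≤ Var(Z̄)/(2.42)² = 115.76/(177·2.42²) = 0.1117.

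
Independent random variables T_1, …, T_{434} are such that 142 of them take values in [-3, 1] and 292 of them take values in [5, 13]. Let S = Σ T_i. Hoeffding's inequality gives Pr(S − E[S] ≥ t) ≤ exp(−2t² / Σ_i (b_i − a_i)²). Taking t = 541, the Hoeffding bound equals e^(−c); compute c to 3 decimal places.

27.928

Σ(b_i − a_i)² = 142·4² + 292·8² = 20960.
c = 2t² / 20960 = 2·541² / 20960 = 27.9276.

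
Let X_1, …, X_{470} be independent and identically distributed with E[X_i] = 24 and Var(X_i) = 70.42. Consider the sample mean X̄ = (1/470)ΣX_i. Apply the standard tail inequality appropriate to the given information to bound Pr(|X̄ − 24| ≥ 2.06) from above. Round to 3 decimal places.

With mean and variance of each term known, Chebyshev's inequality bounds the deviation of the sum (or sample mean).
Var(X̄) = Var(X_i)/n = 70.42/470 = 0.14983.
Chebyshev: Pr(|X̄ − 24| ≥ 2.06) ≤ Var(X̄)/(2.06)² = 70.42/(470·2.06²) = 0.0353.

0.035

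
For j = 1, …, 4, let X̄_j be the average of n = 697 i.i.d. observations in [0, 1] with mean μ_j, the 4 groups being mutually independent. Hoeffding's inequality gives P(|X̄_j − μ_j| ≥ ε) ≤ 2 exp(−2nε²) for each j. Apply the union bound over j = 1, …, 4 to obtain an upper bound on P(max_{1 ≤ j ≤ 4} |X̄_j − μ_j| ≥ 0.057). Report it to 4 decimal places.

Per-experiment Hoeffding bound: 2·exp(−2·697·0.057²) = 2·exp(−4.52911) = 0.021581.
Union bound over 4 events: 4·0.021581 = 0.08632.

0.0863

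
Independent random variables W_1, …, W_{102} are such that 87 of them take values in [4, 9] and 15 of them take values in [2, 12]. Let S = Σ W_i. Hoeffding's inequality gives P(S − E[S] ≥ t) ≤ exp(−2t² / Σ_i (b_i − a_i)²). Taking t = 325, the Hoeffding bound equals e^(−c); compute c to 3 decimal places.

57.483

Σ(b_i − a_i)² = 87·5² + 15·10² = 3675.
c = 2t² / 3675 = 2·325² / 3675 = 57.4830.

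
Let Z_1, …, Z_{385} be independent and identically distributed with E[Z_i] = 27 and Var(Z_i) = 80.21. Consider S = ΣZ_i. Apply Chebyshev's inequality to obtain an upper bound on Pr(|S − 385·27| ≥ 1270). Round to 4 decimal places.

0.0191

Var(S) = n·Var(Z_i) = 385·80.21 = 30880.85.
Chebyshev: Pr(|S − 385·27| ≥ 1270) ≤ Var(S)/1270² = 30880.85/1612900 = 0.0191.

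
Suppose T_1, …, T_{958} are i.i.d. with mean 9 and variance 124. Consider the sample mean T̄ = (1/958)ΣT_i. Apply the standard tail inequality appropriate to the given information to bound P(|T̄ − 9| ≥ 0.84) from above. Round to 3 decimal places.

With mean and variance of each term known, Chebyshev's inequality bounds the deviation of the sum (or sample mean).
Var(T̄) = Var(T_i)/n = 124/958 = 0.12944.
Chebyshev: P(|T̄ − 9| ≥ 0.84) ≤ Var(T̄)/(0.84)² = 124/(958·0.84²) = 0.1834.

0.183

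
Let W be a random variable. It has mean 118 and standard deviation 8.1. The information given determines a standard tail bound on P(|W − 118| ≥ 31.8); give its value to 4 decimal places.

0.0649

Mean and variance are known, so Chebyshev's inequality applies.
Chebyshev: P(|W − μ| ≥ t) ≤ Var(W)/t².
Var(W) = σ² = 8.1² = 65.61.
Bound = 65.61 / 1011.24 = 0.0649.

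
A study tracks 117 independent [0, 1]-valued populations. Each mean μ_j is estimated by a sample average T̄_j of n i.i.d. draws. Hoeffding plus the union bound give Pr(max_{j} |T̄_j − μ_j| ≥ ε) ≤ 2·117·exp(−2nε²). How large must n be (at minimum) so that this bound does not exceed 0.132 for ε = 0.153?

160

Need 2·117·exp(−2nε²) ≤ 0.132, i.e. exp(−2nε²) ≤ 0.132/234.
So 2nε² ≥ ln(234/0.132) = 7.480274.
Hence n ≥ 7.480274/(2·0.153²) = 159.773.
The smallest integer n is 160.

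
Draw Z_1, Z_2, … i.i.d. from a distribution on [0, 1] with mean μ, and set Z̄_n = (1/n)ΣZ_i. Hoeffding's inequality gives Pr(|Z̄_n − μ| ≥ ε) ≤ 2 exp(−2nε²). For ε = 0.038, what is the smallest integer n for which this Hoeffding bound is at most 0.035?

Require 2·exp(−2nε²) ≤ 0.035, i.e. 2nε² ≥ ln(2/0.035) = 4.045554.
So n ≥ 4.045554 / (2·0.038²) = 1400.815.
The smallest integer n is 1401.

1401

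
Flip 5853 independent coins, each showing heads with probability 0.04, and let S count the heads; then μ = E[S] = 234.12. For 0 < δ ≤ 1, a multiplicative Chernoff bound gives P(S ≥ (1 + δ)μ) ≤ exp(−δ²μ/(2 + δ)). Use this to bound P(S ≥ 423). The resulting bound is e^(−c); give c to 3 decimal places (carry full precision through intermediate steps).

54.291

Write 423 = (1 + δ)μ, so δ = 423/234.12 − 1 = 0.8067658…
Then the exponent is δ²μ/(2 + δ) = (423 − μ)² / (μ·(2 + δ)) = 54.290928.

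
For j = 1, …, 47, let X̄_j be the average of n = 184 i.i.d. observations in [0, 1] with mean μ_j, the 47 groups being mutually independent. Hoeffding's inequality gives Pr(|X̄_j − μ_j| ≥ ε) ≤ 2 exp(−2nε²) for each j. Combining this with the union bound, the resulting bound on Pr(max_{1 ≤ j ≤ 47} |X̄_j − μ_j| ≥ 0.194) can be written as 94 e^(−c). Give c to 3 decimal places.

13.850

Union bound over the 47 events: Pr(max_{1 ≤ j ≤ 47} |X̄_j − μ_j| ≥ 0.194) ≤ 47·2·exp(−2nε²) = 94 exp(−2·184·0.194²).
So c = 2·184·0.194² = 13.8500.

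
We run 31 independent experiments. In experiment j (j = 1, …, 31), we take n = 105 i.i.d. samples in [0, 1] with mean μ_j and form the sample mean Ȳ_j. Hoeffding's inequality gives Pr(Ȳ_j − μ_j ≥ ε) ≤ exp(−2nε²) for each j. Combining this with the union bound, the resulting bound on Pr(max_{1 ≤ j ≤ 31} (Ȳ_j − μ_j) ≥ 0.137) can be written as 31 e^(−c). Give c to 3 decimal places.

3.941

Union bound over the 31 events: Pr(max_{1 ≤ j ≤ 31} (Ȳ_j − μ_j) ≥ 0.137) ≤ 31·exp(−2nε²) = 31 exp(−2·105·0.137²).
So c = 2·105·0.137² = 3.9415.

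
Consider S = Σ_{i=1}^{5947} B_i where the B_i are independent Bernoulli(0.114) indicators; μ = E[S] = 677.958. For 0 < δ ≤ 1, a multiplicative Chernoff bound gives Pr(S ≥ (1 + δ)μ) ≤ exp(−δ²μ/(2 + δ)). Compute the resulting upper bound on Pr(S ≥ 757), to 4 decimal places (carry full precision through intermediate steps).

0.0129

Write 757 = (1 + δ)μ, so δ = 757/677.958 − 1 = 0.1165883…
Then the exponent is δ²μ/(2 + δ) = (757 − μ)² / (μ·(2 + δ)) = 4.353882.
Bound = exp(−4.353882) = 0.01286.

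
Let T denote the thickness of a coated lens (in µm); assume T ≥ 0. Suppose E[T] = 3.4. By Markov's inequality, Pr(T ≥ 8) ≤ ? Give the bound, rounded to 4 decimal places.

Markov's inequality: for a non-negative random variable, Pr(T ≥ a) ≤ E[T]/a.
Here E[T] = 3.4 and a = 8, so the bound is 3.4/8 = 0.4250.

0.4250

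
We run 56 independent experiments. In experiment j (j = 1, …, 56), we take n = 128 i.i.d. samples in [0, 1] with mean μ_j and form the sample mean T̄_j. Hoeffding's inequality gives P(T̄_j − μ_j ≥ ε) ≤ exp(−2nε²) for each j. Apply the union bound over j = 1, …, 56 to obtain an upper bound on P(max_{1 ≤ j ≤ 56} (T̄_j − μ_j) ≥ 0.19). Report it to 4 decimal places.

0.0054

Per-experiment Hoeffding bound: exp(−2·128·0.19²) = exp(−9.24160) = 0.000096922.
Union bound over 56 events: 56·0.000096922 = 0.00543.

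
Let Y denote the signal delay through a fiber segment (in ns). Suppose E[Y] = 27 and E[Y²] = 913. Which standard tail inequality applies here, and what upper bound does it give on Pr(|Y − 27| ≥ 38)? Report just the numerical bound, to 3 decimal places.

The first two moments determine the variance, so Chebyshev's inequality is the sharpest standard bound available.
Var(Y) = E[Y²] − (E[Y])² = 913 − 729 = 184.
Chebyshev's inequality: Pr(|Y − μ| ≥ t) ≤ Var(Y)/t² = 184/1444 = 0.1274.

0.127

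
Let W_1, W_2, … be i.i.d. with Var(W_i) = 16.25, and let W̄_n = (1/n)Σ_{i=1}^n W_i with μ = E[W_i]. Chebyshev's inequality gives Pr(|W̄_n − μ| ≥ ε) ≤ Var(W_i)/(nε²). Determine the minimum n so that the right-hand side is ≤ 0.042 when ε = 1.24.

252

Require 16.25/(n·1.24²) ≤ 0.042, i.e. n ≥ 16.25/(0.042·1.24²) = 251.629.
The smallest integer n is 252.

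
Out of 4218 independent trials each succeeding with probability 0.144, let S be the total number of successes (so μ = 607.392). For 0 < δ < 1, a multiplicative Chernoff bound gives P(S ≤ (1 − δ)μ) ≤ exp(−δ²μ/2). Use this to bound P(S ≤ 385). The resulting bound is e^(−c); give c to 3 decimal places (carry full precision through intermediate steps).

Write 385 = (1 − δ)μ, so δ = 1 − 385/607.392 = 0.3661425…
Then the exponent is δ²μ/2 = (μ − 385)²/(2μ) = 40.713577.

40.714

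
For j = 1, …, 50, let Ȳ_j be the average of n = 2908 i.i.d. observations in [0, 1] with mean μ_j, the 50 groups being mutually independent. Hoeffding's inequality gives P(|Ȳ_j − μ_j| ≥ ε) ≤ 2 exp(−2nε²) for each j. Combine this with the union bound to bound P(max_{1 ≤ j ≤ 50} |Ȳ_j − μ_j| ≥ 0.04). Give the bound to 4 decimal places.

0.0091

Per-experiment Hoeffding bound: 2·exp(−2·2908·0.04²) = 2·exp(−9.30560) = 0.00018183.
Union bound over 50 events: 50·0.00018183 = 0.00909.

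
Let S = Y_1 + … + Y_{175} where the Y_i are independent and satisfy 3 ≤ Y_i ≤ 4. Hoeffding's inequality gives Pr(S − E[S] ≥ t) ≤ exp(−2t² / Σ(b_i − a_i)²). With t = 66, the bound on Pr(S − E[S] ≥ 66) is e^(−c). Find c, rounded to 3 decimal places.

Σ(b_i − a_i)² = 175·(1)² = 175.
c = 2t²/175 = 2·66²/175 = 49.7829.

49.783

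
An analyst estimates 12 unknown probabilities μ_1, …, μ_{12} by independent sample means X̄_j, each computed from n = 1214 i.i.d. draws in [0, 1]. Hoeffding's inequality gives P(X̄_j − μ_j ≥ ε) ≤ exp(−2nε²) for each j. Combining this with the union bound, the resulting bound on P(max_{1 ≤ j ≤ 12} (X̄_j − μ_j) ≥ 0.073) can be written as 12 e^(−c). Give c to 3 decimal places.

12.939

Union bound over the 12 events: P(max_{1 ≤ j ≤ 12} (X̄_j − μ_j) ≥ 0.073) ≤ 12·exp(−2nε²) = 12 exp(−2·1214·0.073²).
So c = 2·1214·0.073² = 12.9388.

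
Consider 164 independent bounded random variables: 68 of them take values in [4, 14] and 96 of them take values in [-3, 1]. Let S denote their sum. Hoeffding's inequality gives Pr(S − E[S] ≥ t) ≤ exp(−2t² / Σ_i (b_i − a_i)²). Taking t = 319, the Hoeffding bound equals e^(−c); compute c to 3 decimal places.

24.415

Σ(b_i − a_i)² = 68·10² + 96·4² = 8336.
c = 2t² / 8336 = 2·319² / 8336 = 24.4148.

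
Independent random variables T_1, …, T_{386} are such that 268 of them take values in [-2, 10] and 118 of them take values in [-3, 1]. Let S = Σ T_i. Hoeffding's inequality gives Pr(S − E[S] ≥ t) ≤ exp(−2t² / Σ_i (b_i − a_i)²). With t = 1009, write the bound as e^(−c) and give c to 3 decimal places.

50.300

Σ(b_i − a_i)² = 268·12² + 118·4² = 40480.
c = 2t² / 40480 = 2·1009² / 40480 = 50.3004.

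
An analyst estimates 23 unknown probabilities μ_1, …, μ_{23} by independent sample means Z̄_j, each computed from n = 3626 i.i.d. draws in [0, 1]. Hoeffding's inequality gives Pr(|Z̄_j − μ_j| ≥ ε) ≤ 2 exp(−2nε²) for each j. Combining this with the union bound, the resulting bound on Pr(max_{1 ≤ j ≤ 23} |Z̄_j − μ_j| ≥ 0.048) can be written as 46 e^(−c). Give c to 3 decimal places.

16.709

Union bound over the 23 events: Pr(max_{1 ≤ j ≤ 23} |Z̄_j − μ_j| ≥ 0.048) ≤ 23·2·exp(−2nε²) = 46 exp(−2·3626·0.048²).
So c = 2·3626·0.048² = 16.7086.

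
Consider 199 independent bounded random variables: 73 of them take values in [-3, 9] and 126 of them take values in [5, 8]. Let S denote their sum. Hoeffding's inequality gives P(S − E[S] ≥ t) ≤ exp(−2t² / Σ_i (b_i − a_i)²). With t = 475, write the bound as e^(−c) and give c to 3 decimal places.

38.747

Σ(b_i − a_i)² = 73·12² + 126·3² = 11646.
c = 2t² / 11646 = 2·475² / 11646 = 38.7472.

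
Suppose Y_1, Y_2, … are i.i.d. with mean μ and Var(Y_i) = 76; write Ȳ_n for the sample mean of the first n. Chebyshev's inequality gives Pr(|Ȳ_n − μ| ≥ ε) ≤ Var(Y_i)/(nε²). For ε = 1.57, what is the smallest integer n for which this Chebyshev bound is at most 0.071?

435

Require 76/(n·1.57²) ≤ 0.071, i.e. n ≥ 76/(0.071·1.57²) = 434.266.
The smallest integer n is 435.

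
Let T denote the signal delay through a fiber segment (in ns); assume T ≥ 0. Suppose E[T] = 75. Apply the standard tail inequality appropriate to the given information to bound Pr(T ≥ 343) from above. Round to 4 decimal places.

Only the mean of a non-negative variable is known, so Markov's inequality is the applicable tail bound.
Markov's inequality: for a non-negative random variable, Pr(T ≥ a) ≤ E[T]/a.
Here E[T] = 75 and a = 343, so the bound is 75/343 = 0.2187.

0.2187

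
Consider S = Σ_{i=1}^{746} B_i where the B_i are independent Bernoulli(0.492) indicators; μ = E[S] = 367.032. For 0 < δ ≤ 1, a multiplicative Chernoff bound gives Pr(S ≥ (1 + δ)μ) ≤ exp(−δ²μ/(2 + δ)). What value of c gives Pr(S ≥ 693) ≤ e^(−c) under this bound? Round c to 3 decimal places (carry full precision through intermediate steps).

100.238

Write 693 = (1 + δ)μ, so δ = 693/367.032 − 1 = 0.8881187…
Then the exponent is δ²μ/(2 + δ) = (693 − μ)² / (μ·(2 + δ)) = 100.237669.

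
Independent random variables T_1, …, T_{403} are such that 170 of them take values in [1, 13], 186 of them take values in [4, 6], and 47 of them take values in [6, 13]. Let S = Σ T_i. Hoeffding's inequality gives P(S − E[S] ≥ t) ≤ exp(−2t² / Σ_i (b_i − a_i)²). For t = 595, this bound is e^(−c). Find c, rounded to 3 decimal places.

25.722

Σ(b_i − a_i)² = 170·12² + 186·2² + 47·7² = 27527.
c = 2t² / 27527 = 2·595² / 27527 = 25.7220.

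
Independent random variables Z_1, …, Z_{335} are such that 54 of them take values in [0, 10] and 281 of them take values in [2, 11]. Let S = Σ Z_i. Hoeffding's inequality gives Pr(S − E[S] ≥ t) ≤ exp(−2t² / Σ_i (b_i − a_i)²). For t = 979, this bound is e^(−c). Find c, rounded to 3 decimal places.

Σ(b_i − a_i)² = 54·10² + 281·9² = 28161.
c = 2t² / 28161 = 2·979² / 28161 = 68.0687.

68.069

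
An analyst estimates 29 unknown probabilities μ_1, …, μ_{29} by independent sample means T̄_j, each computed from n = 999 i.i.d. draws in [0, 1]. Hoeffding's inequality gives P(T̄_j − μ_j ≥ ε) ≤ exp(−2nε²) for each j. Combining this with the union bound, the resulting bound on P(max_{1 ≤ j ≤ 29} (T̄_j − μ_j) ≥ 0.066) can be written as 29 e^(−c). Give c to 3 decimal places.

8.703

Union bound over the 29 events: P(max_{1 ≤ j ≤ 29} (T̄_j − μ_j) ≥ 0.066) ≤ 29·exp(−2nε²) = 29 exp(−2·999·0.066²).
So c = 2·999·0.066² = 8.7033.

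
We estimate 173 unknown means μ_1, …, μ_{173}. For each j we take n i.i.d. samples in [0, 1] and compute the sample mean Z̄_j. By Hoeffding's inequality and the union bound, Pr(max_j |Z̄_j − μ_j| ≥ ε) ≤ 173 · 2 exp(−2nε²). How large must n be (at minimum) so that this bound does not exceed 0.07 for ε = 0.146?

200

Need 2·173·exp(−2nε²) ≤ 0.07, i.e. exp(−2nε²) ≤ 0.07/346.
So 2nε² ≥ ln(346/0.07) = 8.505699.
Hence n ≥ 8.505699/(2·0.146²) = 199.514.
The smallest integer n is 200.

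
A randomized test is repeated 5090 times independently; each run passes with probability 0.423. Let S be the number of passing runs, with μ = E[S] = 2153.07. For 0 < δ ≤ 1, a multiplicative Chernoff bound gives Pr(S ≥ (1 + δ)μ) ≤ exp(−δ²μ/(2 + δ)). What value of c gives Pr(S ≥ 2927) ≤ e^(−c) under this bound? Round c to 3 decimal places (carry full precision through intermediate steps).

117.905

Write 2927 = (1 + δ)μ, so δ = 2927/2153.07 − 1 = 0.3594542…
Then the exponent is δ²μ/(2 + δ) = (2927 − μ)² / (μ·(2 + δ)) = 117.905392.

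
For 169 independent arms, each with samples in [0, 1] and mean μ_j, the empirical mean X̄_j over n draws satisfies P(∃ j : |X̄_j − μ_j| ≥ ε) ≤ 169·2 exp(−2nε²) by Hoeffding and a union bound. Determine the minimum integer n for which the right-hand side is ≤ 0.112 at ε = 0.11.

Need 2·169·exp(−2nε²) ≤ 0.112, i.e. exp(−2nε²) ≤ 0.112/338.
So 2nε² ≥ ln(338/0.112) = 8.012302.
Hence n ≥ 8.012302/(2·0.11²) = 331.087.
The smallest integer n is 332.

332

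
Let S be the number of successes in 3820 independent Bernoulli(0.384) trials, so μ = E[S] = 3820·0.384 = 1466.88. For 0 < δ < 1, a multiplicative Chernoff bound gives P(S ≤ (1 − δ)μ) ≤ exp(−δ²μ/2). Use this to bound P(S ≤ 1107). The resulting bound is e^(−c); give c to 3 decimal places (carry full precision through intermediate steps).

Write 1107 = (1 − δ)μ, so δ = 1 − 1107/1466.88 = 0.245337…
Then the exponent is δ²μ/2 = (μ − 1107)²/(2μ) = 44.145947.

44.146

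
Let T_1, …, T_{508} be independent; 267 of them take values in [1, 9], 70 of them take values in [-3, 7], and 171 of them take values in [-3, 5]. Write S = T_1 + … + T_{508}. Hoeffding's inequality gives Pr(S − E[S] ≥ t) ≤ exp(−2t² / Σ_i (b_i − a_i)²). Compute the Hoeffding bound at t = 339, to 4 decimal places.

0.0014

Σ(b_i − a_i)² = 267·8² + 70·10² + 171·8² = 35032.
Exponent = 2·339² / 35032 = 6.56092.
Bound = exp(−6.56092) = 0.00141.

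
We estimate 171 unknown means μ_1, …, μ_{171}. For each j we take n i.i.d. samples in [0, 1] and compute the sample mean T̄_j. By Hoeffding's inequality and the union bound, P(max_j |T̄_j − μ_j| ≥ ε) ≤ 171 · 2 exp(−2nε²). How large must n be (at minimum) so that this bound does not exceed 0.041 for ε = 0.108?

Need 2·171·exp(−2nε²) ≤ 0.041, i.e. exp(−2nε²) ≤ 0.041/342.
So 2nε² ≥ ln(342/0.041) = 9.028994.
Hence n ≥ 9.028994/(2·0.108²) = 387.045.
The smallest integer n is 388.

388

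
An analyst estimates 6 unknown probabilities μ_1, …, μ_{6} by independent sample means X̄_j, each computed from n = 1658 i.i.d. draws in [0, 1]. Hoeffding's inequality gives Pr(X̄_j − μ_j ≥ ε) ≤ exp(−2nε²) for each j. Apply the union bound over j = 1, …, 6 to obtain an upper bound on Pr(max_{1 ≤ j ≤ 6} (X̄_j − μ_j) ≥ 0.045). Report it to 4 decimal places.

Per-experiment Hoeffding bound: exp(−2·1658·0.045²) = exp(−6.71490) = 0.0012127.
Union bound over 6 events: 6·0.0012127 = 0.00728.

0.0073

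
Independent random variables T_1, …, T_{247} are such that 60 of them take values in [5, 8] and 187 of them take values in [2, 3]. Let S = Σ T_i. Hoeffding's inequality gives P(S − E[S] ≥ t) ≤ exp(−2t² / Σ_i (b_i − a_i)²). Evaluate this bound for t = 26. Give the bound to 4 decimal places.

Σ(b_i − a_i)² = 60·3² + 187·1² = 727.
Exponent = 2·26² / 727 = 1.85970.
Bound = exp(−1.85970) = 0.15572.

0.1557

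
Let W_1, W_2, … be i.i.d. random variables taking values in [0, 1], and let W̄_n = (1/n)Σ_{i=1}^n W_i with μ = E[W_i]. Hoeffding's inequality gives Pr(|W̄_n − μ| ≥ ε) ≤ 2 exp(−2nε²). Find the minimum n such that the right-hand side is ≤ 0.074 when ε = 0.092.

195

Require 2·exp(−2nε²) ≤ 0.074, i.e. 2nε² ≥ ln(2/0.074) = 3.296837.
So n ≥ 3.296837 / (2·0.092²) = 194.756.
The smallest integer n is 195.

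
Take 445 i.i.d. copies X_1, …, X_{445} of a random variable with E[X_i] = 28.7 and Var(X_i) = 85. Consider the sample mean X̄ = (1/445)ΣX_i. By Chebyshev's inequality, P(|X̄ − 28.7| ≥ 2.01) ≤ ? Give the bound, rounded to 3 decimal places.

0.047

Var(X̄) = Var(X_i)/n = 85/445 = 0.19101.
Chebyshev: P(|X̄ − 28.7| ≥ 2.01) ≤ Var(X̄)/(2.01)² = 85/(445·2.01²) = 0.0473.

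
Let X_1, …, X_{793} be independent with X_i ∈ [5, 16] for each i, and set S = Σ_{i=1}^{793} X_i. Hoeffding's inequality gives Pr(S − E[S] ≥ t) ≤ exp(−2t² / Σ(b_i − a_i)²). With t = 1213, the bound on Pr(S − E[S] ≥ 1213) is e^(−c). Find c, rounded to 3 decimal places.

Σ(b_i − a_i)² = 793·(11)² = 95953.
c = 2t²/95953 = 2·1213²/95953 = 30.6685.

30.669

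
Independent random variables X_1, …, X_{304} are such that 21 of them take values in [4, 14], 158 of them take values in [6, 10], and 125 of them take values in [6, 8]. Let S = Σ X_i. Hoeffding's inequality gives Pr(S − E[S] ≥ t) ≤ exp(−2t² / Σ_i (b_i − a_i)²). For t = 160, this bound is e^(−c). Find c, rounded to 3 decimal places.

Σ(b_i − a_i)² = 21·10² + 158·4² + 125·2² = 5128.
c = 2t² / 5128 = 2·160² / 5128 = 9.9844.

9.984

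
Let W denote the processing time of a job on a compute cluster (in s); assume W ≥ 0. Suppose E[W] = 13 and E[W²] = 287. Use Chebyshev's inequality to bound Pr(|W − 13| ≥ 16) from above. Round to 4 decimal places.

0.4609

Var(W) = E[W²] − (E[W])² = 287 − 169 = 118.
Chebyshev's inequality: Pr(|W − μ| ≥ t) ≤ Var(W)/t² = 118/256 = 0.4609.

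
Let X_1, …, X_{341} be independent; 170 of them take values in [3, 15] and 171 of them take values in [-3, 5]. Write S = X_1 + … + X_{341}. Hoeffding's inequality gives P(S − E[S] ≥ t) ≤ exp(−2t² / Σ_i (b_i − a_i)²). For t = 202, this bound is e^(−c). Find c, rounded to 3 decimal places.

2.304

Σ(b_i − a_i)² = 170·12² + 171·8² = 35424.
c = 2t² / 35424 = 2·202² / 35424 = 2.3037.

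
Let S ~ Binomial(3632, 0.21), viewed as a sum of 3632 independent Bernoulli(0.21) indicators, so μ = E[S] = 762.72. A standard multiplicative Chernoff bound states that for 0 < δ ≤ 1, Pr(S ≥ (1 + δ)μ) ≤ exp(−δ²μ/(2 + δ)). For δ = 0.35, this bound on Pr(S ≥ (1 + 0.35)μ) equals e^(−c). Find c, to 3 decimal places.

c = δ²μ/(2 + δ) = 0.35²·762.72/(2 + 0.35) = 39.7588.

39.759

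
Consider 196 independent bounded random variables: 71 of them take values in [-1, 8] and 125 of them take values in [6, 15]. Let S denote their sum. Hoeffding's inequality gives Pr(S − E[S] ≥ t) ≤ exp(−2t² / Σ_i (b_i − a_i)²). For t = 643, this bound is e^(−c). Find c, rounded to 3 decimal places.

52.085

Σ(b_i − a_i)² = 71·9² + 125·9² = 15876.
c = 2t² / 15876 = 2·643² / 15876 = 52.0848.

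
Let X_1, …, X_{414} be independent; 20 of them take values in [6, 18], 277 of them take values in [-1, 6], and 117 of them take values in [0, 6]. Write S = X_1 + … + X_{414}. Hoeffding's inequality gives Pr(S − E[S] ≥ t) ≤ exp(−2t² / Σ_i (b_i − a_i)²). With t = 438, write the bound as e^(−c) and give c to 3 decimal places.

Σ(b_i − a_i)² = 20·12² + 277·7² + 117·6² = 20665.
c = 2t² / 20665 = 2·438² / 20665 = 18.5670.

18.567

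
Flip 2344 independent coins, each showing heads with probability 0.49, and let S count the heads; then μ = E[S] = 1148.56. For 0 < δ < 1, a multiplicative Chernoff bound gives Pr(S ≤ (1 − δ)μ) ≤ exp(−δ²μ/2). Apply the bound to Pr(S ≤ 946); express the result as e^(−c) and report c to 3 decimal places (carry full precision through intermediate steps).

Write 946 = (1 − δ)μ, so δ = 1 − 946/1148.56 = 0.17636…
Then the exponent is δ²μ/2 = (μ − 946)²/(2μ) = 17.861737.

17.862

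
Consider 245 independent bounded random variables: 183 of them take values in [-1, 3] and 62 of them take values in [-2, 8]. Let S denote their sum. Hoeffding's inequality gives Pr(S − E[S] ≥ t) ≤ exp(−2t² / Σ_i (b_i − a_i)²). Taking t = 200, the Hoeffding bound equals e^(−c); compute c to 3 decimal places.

Σ(b_i − a_i)² = 183·4² + 62·10² = 9128.
c = 2t² / 9128 = 2·200² / 9128 = 8.7642.

8.764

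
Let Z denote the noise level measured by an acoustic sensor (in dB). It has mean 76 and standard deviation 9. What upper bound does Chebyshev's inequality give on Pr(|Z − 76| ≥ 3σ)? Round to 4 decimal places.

Chebyshev: Pr(|Z − μ| ≥ t) ≤ Var(Z)/t².
Var(Z) = σ² = 9² = 81.
t = 3·9 = 27.
Bound = 81 / 729 = 0.1111.

0.1111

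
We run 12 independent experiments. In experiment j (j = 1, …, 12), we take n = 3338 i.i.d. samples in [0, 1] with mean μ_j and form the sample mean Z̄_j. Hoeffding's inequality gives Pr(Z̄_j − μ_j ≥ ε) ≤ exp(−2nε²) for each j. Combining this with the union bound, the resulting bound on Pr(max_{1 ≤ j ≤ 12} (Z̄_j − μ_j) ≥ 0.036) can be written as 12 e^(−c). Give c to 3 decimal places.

Union bound over the 12 events: Pr(max_{1 ≤ j ≤ 12} (Z̄_j − μ_j) ≥ 0.036) ≤ 12·exp(−2nε²) = 12 exp(−2·3338·0.036²).
So c = 2·3338·0.036² = 8.6521.

8.652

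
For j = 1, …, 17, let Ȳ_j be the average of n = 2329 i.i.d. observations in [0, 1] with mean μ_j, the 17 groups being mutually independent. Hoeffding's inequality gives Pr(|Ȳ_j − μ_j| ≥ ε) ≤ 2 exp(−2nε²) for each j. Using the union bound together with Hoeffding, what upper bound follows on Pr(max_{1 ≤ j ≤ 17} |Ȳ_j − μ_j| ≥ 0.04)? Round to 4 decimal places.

0.0197

Per-experiment Hoeffding bound: 2·exp(−2·2329·0.04²) = 2·exp(−7.45280) = 0.0011596.
Union bound over 17 events: 17·0.0011596 = 0.01971.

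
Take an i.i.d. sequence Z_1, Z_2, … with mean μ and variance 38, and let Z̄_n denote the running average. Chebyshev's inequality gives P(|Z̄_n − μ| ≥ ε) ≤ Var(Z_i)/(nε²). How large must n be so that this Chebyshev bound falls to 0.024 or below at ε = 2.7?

Require 38/(n·2.7²) ≤ 0.024, i.e. n ≥ 38/(0.024·2.7²) = 217.193.
The smallest integer n is 218.

218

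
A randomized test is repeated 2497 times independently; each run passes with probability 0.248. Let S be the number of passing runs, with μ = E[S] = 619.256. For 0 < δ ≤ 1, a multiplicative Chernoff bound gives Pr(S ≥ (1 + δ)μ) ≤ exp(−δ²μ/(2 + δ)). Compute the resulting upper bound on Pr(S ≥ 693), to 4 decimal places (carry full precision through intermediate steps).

0.0159

Write 693 = (1 + δ)μ, so δ = 693/619.256 − 1 = 0.1190848…
Then the exponent is δ²μ/(2 + δ) = (693 − μ)² / (μ·(2 + δ)) = 4.144144.
Bound = exp(−4.144144) = 0.01586.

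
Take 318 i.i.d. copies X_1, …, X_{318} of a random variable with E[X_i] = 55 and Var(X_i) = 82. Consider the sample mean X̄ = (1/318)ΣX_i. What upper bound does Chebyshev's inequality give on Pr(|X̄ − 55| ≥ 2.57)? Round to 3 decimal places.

Var(X̄) = Var(X_i)/n = 82/318 = 0.25786.
Chebyshev: Pr(|X̄ − 55| ≥ 2.57) ≤ Var(X̄)/(2.57)² = 82/(318·2.57²) = 0.0390.

0.039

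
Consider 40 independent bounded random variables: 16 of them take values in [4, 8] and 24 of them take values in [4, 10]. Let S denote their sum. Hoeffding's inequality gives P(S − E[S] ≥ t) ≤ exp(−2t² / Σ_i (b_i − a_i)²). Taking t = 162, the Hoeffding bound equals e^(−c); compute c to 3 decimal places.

46.864

Σ(b_i − a_i)² = 16·4² + 24·6² = 1120.
c = 2t² / 1120 = 2·162² / 1120 = 46.8643.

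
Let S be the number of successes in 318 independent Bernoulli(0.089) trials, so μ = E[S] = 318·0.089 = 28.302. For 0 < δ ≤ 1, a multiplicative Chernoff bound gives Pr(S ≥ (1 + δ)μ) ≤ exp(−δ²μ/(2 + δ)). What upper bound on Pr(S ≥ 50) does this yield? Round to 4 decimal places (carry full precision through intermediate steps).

0.0024

Write 50 = (1 + δ)μ, so δ = 50/28.302 − 1 = 0.7666596…
Then the exponent is δ²μ/(2 + δ) = (50 − μ)² / (μ·(2 + δ)) = 6.012659.
Bound = exp(−6.012659) = 0.00245.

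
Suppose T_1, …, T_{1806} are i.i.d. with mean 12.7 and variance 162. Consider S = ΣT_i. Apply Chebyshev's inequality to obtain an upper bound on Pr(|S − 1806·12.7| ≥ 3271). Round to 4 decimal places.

0.0273

Var(S) = n·Var(T_i) = 1806·162 = 292572.
Chebyshev: Pr(|S − 1806·12.7| ≥ 3271) ≤ Var(S)/3271² = 292572/10699441 = 0.0273.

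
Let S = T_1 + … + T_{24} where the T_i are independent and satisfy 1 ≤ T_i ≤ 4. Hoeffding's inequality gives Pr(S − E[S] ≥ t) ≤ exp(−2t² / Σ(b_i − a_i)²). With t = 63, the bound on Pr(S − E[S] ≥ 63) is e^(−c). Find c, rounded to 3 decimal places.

36.750

Σ(b_i − a_i)² = 24·(3)² = 216.
c = 2t²/216 = 2·63²/216 = 36.7500.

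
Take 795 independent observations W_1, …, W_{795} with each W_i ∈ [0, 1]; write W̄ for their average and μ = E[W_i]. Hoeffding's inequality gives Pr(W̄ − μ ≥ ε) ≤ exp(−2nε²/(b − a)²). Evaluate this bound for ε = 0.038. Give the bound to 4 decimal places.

0.1007

Exponent: 2nε²/(b − a)² = 2·795·0.038² / 1² = 2.29596.
Bound = exp(−2.29596) = 0.10066.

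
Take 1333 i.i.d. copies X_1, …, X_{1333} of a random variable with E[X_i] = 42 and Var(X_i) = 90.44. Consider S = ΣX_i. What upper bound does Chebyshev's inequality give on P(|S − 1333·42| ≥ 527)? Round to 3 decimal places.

Var(S) = n·Var(X_i) = 1333·90.44 = 120556.52.
Chebyshev: P(|S − 1333·42| ≥ 527) ≤ Var(S)/527² = 120556.52/277729 = 0.4341.

0.434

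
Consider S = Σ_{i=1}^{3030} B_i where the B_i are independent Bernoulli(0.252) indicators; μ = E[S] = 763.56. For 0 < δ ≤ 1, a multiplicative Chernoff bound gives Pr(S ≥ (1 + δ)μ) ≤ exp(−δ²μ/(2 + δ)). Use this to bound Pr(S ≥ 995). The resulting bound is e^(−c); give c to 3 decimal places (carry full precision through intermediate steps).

Write 995 = (1 + δ)μ, so δ = 995/763.56 − 1 = 0.3031065…
Then the exponent is δ²μ/(2 + δ) = (995 − μ)² / (μ·(2 + δ)) = 30.459281.

30.459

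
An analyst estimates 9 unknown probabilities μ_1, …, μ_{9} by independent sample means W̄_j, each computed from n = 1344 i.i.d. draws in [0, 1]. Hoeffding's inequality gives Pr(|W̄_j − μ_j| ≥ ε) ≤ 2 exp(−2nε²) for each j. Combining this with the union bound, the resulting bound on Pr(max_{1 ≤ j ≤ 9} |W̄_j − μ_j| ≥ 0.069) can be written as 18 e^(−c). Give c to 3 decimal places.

Union bound over the 9 events: Pr(max_{1 ≤ j ≤ 9} |W̄_j − μ_j| ≥ 0.069) ≤ 9·2·exp(−2nε²) = 18 exp(−2·1344·0.069²).
So c = 2·1344·0.069² = 12.7976.

12.798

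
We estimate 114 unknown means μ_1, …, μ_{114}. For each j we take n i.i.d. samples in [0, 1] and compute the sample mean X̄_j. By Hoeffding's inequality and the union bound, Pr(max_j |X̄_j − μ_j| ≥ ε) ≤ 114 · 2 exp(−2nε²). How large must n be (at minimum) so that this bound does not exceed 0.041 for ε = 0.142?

Need 2·114·exp(−2nε²) ≤ 0.041, i.e. exp(−2nε²) ≤ 0.041/228.
So 2nε² ≥ ln(228/0.041) = 8.623529.
Hence n ≥ 8.623529/(2·0.142²) = 213.835.
The smallest integer n is 214.

214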